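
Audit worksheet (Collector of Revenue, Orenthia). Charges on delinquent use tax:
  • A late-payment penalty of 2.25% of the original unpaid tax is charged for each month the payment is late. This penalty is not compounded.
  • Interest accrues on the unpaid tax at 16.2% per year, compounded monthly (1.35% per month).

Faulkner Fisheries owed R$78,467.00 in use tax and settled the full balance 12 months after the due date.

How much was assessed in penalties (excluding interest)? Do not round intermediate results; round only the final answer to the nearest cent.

R$21,186.09

Late-payment penalty = 2.25% × R$78,467.00 × 12 mo = R$21,186.09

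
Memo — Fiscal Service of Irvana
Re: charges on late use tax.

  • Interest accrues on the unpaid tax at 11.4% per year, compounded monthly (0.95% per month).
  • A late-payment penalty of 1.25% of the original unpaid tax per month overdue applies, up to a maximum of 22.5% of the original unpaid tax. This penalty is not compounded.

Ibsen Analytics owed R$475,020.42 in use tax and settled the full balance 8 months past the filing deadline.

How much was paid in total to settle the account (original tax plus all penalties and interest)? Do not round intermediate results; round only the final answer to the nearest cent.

R$559,847.47

Penalty: 8 × 1.25% × R$475,020.42 = R$47,502.04… (below the 22.5% cap of R$106,879.59…)
Interest: R$475,020.42 × ((1 + 0.0095)^8 − 1) = R$475,020.42 × 0.0785756… = R$37,325.0086…
Total = R$475,020.42 + R$47,502.0420 + R$37,325.0086… = R$559,847.47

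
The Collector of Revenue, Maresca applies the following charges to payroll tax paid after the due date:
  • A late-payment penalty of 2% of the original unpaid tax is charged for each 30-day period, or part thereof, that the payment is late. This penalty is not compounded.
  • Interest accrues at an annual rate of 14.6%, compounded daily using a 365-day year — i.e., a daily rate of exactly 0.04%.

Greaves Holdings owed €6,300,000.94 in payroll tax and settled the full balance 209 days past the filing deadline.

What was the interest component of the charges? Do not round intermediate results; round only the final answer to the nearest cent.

€549,207.35

Interest: €6,300,000.94 × ((1 + 0.0004)^209 − 1) = €6,300,000.94 × 0.08717576… = €549,207.3470…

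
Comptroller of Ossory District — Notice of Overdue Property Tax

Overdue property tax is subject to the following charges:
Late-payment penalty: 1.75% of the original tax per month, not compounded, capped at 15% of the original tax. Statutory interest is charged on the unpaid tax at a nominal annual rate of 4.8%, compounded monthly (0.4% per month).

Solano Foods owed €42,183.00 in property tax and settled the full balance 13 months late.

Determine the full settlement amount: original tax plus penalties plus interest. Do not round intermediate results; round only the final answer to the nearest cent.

Penalty (uncapped): 13 × 1.75% × €42,183.00 = €9,596.63…; cap = 15% × €42,183.00 = €6,327.45 → penalty = €6,327.45
Interest: €42,183.00 × ((1 + 0.004)^13 − 1) = €42,183.00 × 0.0532665… = €2,246.9403…
Total = €42,183.00 + €6,327.4500 + €2,246.9403… = €50,757.39

€50,757.39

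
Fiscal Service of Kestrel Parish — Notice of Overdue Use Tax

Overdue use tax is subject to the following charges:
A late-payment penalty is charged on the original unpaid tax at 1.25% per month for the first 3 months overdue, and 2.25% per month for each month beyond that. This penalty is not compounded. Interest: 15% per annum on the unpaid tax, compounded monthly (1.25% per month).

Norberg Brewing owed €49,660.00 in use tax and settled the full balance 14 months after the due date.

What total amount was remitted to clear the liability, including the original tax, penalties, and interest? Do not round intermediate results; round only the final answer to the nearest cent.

Penalty, months 1–3: 3 × 1.25% × €49,660.00 = €1,862.25
Penalty, months 4–14: 11 × 2.25% × €49,660.00 = €12,290.85
Interest: €49,660.00 × ((1 + 0.0125)^14 − 1) = €49,660.00 × 0.1899547… = €9,433.1528…
Total = €49,660.00 + €14,153.1000 + €9,433.1528… = €73,246.25

€73,246.25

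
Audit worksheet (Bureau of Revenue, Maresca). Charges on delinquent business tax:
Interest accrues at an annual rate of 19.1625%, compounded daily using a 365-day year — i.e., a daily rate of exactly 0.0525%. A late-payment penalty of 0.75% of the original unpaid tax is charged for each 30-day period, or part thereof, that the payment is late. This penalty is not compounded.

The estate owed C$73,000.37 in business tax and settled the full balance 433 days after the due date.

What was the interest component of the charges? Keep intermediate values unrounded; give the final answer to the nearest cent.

C$18,626.98

Interest: C$73,000.37 × ((1 + 0.000525)^433 − 1) = C$73,000.37 × 0.25516288… = C$18,626.9846…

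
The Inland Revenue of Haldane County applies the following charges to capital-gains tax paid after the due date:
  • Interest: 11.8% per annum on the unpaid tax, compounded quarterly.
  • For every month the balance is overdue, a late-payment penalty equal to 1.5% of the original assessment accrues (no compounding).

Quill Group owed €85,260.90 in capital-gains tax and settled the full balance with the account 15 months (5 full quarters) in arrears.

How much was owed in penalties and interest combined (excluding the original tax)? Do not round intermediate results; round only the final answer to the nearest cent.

Late-payment penalty: 15 × 1.5% × €85,260.90 = €19,183.70…
Interest (11.8%/yr ÷ 4 = 2.95%/quarter): €85,260.90 × ((1 + 0.0295)^5 − 1) = €13,340.1790…
Penalties + interest = €19,183.7025 + €13,340.1790… = €32,523.88

€32,523.88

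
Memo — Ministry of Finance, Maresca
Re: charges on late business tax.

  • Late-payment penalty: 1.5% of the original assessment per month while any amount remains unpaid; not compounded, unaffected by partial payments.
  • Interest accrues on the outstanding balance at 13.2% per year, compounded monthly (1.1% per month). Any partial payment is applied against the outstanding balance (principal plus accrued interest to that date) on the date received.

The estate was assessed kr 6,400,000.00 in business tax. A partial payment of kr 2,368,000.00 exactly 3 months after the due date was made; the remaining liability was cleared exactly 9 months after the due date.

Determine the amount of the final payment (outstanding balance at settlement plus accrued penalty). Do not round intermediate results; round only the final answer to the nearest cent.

kr 5,397,556.40

Balance at month 3: kr 6,400,000.0000 × (1 + 0.011)^3 = kr 6,613,531.7184
After kr 2,368,000.00 payment: kr 6,613,531.7184 − kr 2,368,000.00 = kr 4,245,531.7184
Balance at month 9: kr 4,245,531.7184 × (1 + 0.011)^6 = kr 4,533,556.4044…
Penalty: 9 × 1.5% × kr 6,400,000.00 = kr 864,000.00
Final settlement = outstanding balance + penalty = kr 4,533,556.4044… + kr 864,000.00 = kr 5,397,556.40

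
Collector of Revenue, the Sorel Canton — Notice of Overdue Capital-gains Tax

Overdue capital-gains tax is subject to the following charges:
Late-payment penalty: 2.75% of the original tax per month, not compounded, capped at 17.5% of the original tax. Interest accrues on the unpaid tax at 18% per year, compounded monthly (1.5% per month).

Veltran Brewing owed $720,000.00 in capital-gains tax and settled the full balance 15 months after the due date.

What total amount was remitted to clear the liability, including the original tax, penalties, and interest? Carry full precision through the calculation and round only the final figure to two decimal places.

$1,026,167.09

Penalty (uncapped): 15 × 2.75% × $720,000.00 = $297,000.00; cap = 17.5% × $720,000.00 = $126,000.00 → penalty = $126,000.00
Interest: $720,000.00 × ((1 + 0.015)^15 − 1) = $720,000.00 × 0.2502321… = $180,167.0880…
Total = $720,000.00 + $126,000.0000 + $180,167.0880… = $1,026,167.09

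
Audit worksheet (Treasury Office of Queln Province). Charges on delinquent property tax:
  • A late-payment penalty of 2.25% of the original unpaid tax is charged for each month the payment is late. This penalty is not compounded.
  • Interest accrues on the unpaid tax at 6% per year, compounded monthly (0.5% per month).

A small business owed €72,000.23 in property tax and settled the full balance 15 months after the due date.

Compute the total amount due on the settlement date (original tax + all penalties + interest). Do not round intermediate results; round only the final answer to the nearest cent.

Late-payment penalty: 15 × 2.25% × €72,000.23 = €24,300.08…
Interest: €72,000.23 × ((1 + 0.005)^15 − 1) = €72,000.23 × 0.0776827… = €5,593.1750…
Total = €72,000.23 + €24,300.0776… + €5,593.1750… = €101,893.48

€101,893.48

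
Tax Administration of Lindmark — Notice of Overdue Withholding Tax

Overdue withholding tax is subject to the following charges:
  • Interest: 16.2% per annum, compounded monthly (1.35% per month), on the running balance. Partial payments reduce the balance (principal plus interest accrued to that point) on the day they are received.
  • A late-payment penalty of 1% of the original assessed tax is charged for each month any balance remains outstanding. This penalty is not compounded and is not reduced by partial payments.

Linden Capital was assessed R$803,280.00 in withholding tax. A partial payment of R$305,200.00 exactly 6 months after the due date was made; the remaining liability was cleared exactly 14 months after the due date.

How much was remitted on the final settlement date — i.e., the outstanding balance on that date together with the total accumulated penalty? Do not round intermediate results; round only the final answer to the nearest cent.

R$741,866.36

Balance at month 6: R$803,280.0000 × (1 + 0.0135)^6 = R$870,581.5765…
After R$305,200.00 payment: R$870,581.5765… − R$305,200.00 = R$565,381.5765…
Balance at month 14: R$565,381.5765… × (1 + 0.0135)^8 = R$629,407.1566…
Penalty: 14 × 1% × R$803,280.00 = R$112,459.20
Final settlement = outstanding balance + penalty = R$629,407.1566… + R$112,459.20 = R$741,866.36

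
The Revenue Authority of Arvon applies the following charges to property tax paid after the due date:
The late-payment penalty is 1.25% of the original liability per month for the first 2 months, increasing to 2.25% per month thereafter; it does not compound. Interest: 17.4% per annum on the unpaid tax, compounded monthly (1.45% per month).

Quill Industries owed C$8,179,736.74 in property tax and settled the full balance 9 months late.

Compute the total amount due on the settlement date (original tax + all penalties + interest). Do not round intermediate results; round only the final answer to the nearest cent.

C$10,804,047.70

Penalty, months 1–2: 2 × 1.25% × C$8,179,736.74 = C$204,493.42…
Penalty, months 3–9: 7 × 2.25% × C$8,179,736.74 = C$1,288,308.54…
Interest: C$8,179,736.74 × ((1 + 0.0145)^9 − 1) = C$8,179,736.74 × 0.1383307… = C$1,131,509.0026…
Total = C$8,179,736.74 + C$1,492,801.9551… + C$1,131,509.0026… = C$10,804,047.70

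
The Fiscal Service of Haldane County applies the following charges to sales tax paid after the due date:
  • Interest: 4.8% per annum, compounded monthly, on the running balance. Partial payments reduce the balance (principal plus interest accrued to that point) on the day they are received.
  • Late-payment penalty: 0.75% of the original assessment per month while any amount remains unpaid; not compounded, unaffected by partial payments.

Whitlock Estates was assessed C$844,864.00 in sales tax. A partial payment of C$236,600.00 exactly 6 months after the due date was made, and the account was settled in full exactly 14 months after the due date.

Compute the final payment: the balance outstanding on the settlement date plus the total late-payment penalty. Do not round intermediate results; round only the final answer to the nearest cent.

C$737,859.08

Monthly rate = 4.8% ÷ 12 = 0.4%
Balance at month 6: C$844,864.0000 × (1 + 0.004)^6 = C$865,344.5880…
After C$236,600.00 payment: C$865,344.5880… − C$236,600.00 = C$628,744.5880…
Balance at month 14: C$628,744.5880… × (1 + 0.004)^8 = C$649,148.3572…
Penalty: 14 × 0.75% × C$844,864.00 = C$88,710.72
Final settlement = outstanding balance + penalty = C$649,148.3572… + C$88,710.72 = C$737,859.08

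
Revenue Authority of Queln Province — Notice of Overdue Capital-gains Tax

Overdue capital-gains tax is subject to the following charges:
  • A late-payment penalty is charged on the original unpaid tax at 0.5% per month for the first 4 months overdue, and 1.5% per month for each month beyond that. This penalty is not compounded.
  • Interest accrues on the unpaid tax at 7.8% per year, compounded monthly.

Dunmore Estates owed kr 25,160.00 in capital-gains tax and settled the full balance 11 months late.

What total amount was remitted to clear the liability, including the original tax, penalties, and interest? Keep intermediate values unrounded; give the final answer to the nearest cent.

kr 30,163.56

Penalty, months 1–4: 4 × 0.5% × kr 25,160.00 = kr 503.20
Penalty, months 5–11: 7 × 1.5% × kr 25,160.00 = kr 2,641.80
Interest (7.8%/yr ÷ 12 = 0.65%/month): kr 25,160.00 × ((1 + 0.0065)^11 − 1) = kr 1,858.5606…
Total = kr 25,160.00 + kr 3,145.0000 + kr 1,858.5606… = kr 30,163.56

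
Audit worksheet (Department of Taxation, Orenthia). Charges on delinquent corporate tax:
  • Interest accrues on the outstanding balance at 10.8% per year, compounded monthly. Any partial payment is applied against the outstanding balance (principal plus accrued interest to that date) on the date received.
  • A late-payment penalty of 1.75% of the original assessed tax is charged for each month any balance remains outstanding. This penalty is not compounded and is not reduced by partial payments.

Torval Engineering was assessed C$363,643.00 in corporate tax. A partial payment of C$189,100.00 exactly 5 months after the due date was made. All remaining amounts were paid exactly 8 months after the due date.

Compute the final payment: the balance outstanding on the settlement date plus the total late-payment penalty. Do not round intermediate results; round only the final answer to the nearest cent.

C$247,323.28

Monthly rate = 10.8% ÷ 12 = 0.9%
Balance at month 5: C$363,643.0000 × (1 + 0.009)^5 = C$380,304.1487…
After C$189,100.00 payment: C$380,304.1487… − C$189,100.00 = C$191,204.1487…
Balance at month 8: C$191,204.1487… × (1 + 0.009)^3 = C$196,413.2628…
Penalty: 8 × 1.75% × C$363,643.00 = C$50,910.02
Final settlement = outstanding balance + penalty = C$196,413.2628… + C$50,910.02 = C$247,323.28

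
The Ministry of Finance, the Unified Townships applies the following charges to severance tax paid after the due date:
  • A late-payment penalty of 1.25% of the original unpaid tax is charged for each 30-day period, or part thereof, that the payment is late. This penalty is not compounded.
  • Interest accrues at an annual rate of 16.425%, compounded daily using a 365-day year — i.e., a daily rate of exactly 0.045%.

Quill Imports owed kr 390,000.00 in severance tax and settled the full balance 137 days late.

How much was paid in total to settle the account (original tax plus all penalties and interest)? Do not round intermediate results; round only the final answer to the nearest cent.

Penalty periods: ⌈137/30⌉ = 5; penalty = 5 × 1.25% × kr 390,000.00 = kr 24,375.00
Interest: kr 390,000.00 × ((1 + 0.00045)^137 − 1) = kr 390,000.00 × 0.06357527… = kr 24,794.3570…
Total = kr 390,000.00 + kr 24,375.0000 + kr 24,794.3570… = kr 439,169.36

kr 439,169.36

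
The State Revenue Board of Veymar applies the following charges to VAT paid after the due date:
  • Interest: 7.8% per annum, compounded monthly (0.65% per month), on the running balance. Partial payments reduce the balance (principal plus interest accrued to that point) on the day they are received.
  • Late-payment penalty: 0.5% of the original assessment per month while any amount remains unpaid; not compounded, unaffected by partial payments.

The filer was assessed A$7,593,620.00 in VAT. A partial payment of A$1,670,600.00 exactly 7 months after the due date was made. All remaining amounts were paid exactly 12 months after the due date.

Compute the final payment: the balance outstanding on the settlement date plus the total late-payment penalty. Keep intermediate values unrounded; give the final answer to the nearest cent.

A$6,937,575.01

Balance at month 7: A$7,593,620.0000 × (1 + 0.0065)^7 = A$7,945,940.6146…
After A$1,670,600.00 payment: A$7,945,940.6146… − A$1,670,600.00 = A$6,275,340.6146…
Balance at month 12: A$6,275,340.6146… × (1 + 0.0065)^5 = A$6,481,957.8057…
Penalty: 12 × 0.5% × A$7,593,620.00 = A$455,617.20
Final settlement = outstanding balance + penalty = A$6,481,957.8057… + A$455,617.20 = A$6,937,575.01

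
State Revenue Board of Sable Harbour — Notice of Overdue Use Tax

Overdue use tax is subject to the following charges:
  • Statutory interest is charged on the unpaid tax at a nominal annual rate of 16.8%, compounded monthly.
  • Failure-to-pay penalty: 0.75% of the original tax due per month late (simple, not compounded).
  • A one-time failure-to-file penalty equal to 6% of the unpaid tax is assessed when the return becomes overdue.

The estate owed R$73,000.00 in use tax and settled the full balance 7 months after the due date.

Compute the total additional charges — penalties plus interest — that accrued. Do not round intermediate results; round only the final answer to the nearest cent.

Failure-to-file penalty: 6% × R$73,000.00 = R$4,380.00
Failure-to-pay penalty = 0.75% × R$73,000.00 × 7 mo = R$3,832.50
Interest (16.8%/yr ÷ 12 = 1.4%/month): R$73,000.00 × ((1 + 0.014)^7 − 1) = R$7,461.5779…
Penalties + interest = R$8,212.5000 + R$7,461.5779… = R$15,674.08

R$15,674.08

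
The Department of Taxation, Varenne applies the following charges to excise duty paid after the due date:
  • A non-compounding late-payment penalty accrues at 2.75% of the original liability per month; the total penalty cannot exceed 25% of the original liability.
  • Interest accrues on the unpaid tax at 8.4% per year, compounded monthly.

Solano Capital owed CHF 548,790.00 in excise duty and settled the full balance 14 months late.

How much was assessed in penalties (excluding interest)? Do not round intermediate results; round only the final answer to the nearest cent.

CHF 137,197.50

Penalty (uncapped): 14 × 2.75% × CHF 548,790.00 = CHF 211,284.15; cap = 25% × CHF 548,790.00 = CHF 137,197.50 → penalty = CHF 137,197.50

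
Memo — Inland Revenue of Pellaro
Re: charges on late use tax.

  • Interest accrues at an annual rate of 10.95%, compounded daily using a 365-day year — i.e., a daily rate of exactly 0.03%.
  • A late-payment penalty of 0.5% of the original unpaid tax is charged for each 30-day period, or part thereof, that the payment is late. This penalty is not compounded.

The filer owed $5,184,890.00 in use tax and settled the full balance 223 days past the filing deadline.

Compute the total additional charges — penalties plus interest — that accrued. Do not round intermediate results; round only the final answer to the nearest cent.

Penalty periods: ⌈223/30⌉ = 8; penalty = 8 × 0.5% × $5,184,890.00 = $207,395.60
Interest: $5,184,890.00 × ((1 + 0.0003)^223 − 1) = $5,184,890.00 × 0.06917783… = $358,679.4227…
Penalties + interest = $207,395.6000 + $358,679.4227… = $566,075.02

$566,075.02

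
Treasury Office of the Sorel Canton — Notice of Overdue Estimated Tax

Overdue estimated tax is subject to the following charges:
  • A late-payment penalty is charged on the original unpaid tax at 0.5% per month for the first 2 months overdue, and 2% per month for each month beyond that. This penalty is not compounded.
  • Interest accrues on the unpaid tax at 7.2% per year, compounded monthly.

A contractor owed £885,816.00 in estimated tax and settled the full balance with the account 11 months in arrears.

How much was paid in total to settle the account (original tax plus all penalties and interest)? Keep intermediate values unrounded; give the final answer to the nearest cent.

Penalty, months 1–2: 2 × 0.5% × £885,816.00 = £8,858.16
Penalty, months 3–11: 9 × 2% × £885,816.00 = £159,446.88
Interest (7.2%/yr ÷ 12 = 0.6%/month): £885,816.00 × ((1 + 0.006)^11 − 1) = £60,249.7242…
Total = £885,816.00 + £168,305.0400 + £60,249.7242… = £1,114,370.76

£1,114,370.76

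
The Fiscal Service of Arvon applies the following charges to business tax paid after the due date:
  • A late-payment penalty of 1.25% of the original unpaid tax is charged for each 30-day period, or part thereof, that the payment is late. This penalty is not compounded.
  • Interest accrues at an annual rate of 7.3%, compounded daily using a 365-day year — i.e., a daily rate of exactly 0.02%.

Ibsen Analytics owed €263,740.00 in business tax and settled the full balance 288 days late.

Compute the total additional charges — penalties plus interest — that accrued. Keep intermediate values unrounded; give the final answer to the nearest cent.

Penalty periods: ⌈288/30⌉ = 10; penalty = 10 × 1.25% × €263,740.00 = €32,967.50
Interest: €263,740.00 × ((1 + 0.0002)^288 − 1) = €263,740.00 × 0.05928509… = €15,635.8506…
Penalties + interest = €32,967.5000 + €15,635.8506… = €48,603.35

€48,603.35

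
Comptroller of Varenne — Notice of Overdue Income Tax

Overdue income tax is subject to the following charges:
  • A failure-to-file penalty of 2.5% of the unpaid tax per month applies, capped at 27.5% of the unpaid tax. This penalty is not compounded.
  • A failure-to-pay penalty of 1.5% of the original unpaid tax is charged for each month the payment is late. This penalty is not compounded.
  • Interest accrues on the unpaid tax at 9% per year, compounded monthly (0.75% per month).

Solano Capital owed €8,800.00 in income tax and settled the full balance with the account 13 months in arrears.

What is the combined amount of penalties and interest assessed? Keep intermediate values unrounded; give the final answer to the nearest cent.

€5,033.69

Failure-to-file: 13 × 2.5% × €8,800.00 = €2,860.00, capped at 27.5% × €8,800.00 = €2,420.00
Failure-to-pay penalty: 13 × 1.5% × €8,800.00 = €1,716.00
Interest: €8,800.00 × ((1 + 0.0075)^13 − 1) = €8,800.00 × 0.1020104… = €897.6920…
Penalties + interest = €4,136.0000 + €897.6920… = €5,033.69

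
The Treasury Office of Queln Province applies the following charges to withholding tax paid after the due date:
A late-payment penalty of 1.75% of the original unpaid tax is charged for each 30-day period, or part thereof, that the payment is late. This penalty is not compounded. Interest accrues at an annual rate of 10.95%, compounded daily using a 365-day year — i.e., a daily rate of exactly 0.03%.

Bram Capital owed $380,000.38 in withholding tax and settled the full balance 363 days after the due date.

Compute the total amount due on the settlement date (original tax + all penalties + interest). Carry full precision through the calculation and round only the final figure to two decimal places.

$510,162.91

Penalty periods: ⌈363/30⌉ = 13; penalty = 13 × 1.75% × $380,000.38 = $86,450.09…
Interest: $380,000.38 × ((1 + 0.0003)^363 − 1) = $380,000.38 × 0.11503263… = $43,712.4428…
Total = $380,000.38 + $86,450.0865… + $43,712.4428… = $510,162.91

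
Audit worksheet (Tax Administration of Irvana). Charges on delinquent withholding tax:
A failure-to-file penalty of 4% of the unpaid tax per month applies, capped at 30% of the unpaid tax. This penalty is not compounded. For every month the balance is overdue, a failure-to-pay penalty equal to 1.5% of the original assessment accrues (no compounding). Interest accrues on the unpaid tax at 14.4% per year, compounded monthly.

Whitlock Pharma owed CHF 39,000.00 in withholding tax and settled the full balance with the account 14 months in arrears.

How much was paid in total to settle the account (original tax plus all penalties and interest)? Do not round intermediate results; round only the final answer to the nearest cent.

Failure-to-file: 14 × 4% × CHF 39,000.00 = CHF 21,840.00, capped at 30% × CHF 39,000.00 = CHF 11,700.00
Failure-to-pay penalty: 14 × 1.5% × CHF 39,000.00 = CHF 8,190.00
Interest (14.4%/yr ÷ 12 = 1.2%/month): CHF 39,000.00 × ((1 + 0.012)^14 − 1) = CHF 7,088.4160…
Total = CHF 39,000.00 + CHF 19,890.0000 + CHF 7,088.4160… = CHF 65,978.42

CHF 65,978.42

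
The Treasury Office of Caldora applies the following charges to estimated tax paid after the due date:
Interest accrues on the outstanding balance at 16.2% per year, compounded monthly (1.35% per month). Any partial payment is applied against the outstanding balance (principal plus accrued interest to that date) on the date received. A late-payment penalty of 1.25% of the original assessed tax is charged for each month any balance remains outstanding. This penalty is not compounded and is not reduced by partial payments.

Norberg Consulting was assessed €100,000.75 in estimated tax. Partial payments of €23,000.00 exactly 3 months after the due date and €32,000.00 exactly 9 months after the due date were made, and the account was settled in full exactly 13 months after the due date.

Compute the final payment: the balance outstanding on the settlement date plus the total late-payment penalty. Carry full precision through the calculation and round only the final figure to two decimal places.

Balance at month 3: €100,000.7500 × (1 + 0.0135)^3 = €104,105.7018…
After €23,000.00 payment: €104,105.7018… − €23,000.00 = €81,105.7018…
Balance at month 9: €81,105.7018… × (1 + 0.0135)^6 = €87,901.0180…
After €32,000.00 payment: €87,901.0180… − €32,000.00 = €55,901.0180…
Balance at month 13: €55,901.0180… × (1 + 0.0135)^4 = €58,981.3528…
Penalty: 13 × 1.25% × €100,000.75 = €16,250.12…
Final settlement = outstanding balance + penalty = €58,981.3528… + €16,250.12… = €75,231.47

€75,231.47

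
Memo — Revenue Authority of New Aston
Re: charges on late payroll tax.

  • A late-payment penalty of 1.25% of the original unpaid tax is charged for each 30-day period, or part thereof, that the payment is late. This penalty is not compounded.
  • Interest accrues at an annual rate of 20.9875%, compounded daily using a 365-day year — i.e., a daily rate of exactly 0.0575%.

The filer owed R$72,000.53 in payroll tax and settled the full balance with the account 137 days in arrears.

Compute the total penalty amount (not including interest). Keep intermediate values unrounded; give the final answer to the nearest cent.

Penalty periods: ⌈137/30⌉ = 5; penalty = 5 × 1.25% × R$72,000.53 = R$4,500.03…

R$4,500.03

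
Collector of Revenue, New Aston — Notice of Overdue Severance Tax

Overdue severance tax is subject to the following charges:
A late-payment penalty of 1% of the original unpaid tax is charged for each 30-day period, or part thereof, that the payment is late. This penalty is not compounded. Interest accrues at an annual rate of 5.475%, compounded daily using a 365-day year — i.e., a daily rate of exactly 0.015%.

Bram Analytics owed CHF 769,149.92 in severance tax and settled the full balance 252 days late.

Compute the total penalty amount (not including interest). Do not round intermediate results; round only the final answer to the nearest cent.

CHF 69,223.49

Penalty periods: ⌈252/30⌉ = 9; penalty = 9 × 1% × CHF 769,149.92 = CHF 69,223.49…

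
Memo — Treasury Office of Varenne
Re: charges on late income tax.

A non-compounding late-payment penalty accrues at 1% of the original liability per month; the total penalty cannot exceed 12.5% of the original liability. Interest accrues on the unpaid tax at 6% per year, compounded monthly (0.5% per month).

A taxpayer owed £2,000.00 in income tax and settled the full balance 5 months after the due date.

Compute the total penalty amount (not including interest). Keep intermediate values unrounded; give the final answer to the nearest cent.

Penalty: 5 × 1% × £2,000.00 = £100.00 (below the 12.5% cap of £250.00)

£100.00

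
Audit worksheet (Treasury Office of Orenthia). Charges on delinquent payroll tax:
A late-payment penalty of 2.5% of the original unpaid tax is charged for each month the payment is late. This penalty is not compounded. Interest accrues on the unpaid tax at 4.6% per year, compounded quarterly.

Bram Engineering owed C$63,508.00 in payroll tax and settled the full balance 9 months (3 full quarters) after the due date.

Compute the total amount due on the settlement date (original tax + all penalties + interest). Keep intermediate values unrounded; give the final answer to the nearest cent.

C$80,013.62

Late-payment penalty = 2.5% × C$63,508.00 × 9 mo = C$14,289.30
Interest (4.6%/yr ÷ 4 = 1.15%/quarter): C$63,508.00 × ((1 + 0.0115)^3 − 1) = C$2,216.3194…
Total = C$63,508.00 + C$14,289.3000 + C$2,216.3194… = C$80,013.62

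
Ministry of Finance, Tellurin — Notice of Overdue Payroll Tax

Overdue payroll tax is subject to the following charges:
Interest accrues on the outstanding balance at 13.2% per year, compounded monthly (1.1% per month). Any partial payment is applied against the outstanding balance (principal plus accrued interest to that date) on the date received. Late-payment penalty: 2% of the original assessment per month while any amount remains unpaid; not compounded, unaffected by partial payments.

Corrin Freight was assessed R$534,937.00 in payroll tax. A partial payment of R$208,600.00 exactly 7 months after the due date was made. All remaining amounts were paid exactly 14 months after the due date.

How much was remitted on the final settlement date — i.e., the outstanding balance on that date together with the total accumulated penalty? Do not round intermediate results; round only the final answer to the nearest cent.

Balance at month 7: R$534,937.0000 × (1 + 0.011)^7 = R$577,511.6199…
After R$208,600.00 payment: R$577,511.6199… − R$208,600.00 = R$368,911.6199…
Balance at month 14: R$368,911.6199… × (1 + 0.011)^7 = R$398,272.5951…
Penalty: 14 × 2% × R$534,937.00 = R$149,782.36
Final settlement = outstanding balance + penalty = R$398,272.5951… + R$149,782.36 = R$548,054.96

R$548,054.96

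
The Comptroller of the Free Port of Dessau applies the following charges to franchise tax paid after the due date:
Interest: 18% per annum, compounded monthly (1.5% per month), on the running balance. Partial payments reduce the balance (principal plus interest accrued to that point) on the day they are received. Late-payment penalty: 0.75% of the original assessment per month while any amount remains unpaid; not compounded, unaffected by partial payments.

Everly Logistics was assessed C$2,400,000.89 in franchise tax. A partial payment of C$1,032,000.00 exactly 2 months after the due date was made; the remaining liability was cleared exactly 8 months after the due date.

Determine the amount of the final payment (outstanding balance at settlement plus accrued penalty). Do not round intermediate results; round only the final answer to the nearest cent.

Balance at month 2: C$2,400,000.8900 × (1 + 0.015)^2 = C$2,472,540.9169…
After C$1,032,000.00 payment: C$2,472,540.9169… − C$1,032,000.00 = C$1,440,540.9169…
Balance at month 8: C$1,440,540.9169… × (1 + 0.015)^6 = C$1,575,149.7620…
Penalty: 8 × 0.75% × C$2,400,000.89 = C$144,000.05…
Final settlement = outstanding balance + penalty = C$1,575,149.7620… + C$144,000.05… = C$1,719,149.82

C$1,719,149.82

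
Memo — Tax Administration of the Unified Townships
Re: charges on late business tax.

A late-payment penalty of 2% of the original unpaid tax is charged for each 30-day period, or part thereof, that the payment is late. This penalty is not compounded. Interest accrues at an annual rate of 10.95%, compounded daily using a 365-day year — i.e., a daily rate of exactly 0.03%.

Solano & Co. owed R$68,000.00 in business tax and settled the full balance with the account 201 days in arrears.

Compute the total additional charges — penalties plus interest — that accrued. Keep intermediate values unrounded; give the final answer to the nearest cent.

Penalty periods: ⌈201/30⌉ = 7; penalty = 7 × 2% × R$68,000.00 = R$9,520.00
Interest: R$68,000.00 × ((1 + 0.0003)^201 − 1) = R$68,000.00 × 0.06214554… = R$4,225.8967…
Penalties + interest = R$9,520.0000 + R$4,225.8967… = R$13,745.90

R$13,745.90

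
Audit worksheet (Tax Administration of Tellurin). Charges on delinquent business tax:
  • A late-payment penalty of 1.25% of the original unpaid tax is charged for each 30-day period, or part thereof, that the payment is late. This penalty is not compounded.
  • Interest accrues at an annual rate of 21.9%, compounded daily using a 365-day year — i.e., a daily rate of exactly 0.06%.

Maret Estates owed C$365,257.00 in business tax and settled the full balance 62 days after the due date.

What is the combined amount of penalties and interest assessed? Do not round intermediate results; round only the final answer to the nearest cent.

Penalty periods: ⌈62/30⌉ = 3; penalty = 3 × 1.25% × C$365,257.00 = C$13,697.14…
Interest: C$365,257.00 × ((1 + 0.0006)^62 − 1) = C$365,257.00 × 0.03788900… = C$13,839.2232…
Penalties + interest = C$13,697.1375 + C$13,839.2232… = C$27,536.36

C$27,536.36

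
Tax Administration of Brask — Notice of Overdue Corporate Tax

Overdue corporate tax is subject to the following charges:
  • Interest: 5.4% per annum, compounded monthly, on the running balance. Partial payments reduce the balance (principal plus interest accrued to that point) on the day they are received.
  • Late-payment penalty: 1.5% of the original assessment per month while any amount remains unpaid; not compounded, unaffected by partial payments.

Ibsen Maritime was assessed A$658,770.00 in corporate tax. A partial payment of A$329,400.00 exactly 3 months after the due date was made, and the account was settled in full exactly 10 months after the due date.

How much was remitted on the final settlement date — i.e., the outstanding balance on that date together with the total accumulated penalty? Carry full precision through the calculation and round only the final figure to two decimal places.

A$447,920.48

Monthly rate = 5.4% ÷ 12 = 0.45%
Balance at month 3: A$658,770.0000 × (1 + 0.0045)^3 = A$667,703.4753…
After A$329,400.00 payment: A$667,703.4753… − A$329,400.00 = A$338,303.4753…
Balance at month 10: A$338,303.4753… × (1 + 0.0045)^7 = A$349,104.9822…
Penalty: 10 × 1.5% × A$658,770.00 = A$98,815.50
Final settlement = outstanding balance + penalty = A$349,104.9822… + A$98,815.50 = A$447,920.48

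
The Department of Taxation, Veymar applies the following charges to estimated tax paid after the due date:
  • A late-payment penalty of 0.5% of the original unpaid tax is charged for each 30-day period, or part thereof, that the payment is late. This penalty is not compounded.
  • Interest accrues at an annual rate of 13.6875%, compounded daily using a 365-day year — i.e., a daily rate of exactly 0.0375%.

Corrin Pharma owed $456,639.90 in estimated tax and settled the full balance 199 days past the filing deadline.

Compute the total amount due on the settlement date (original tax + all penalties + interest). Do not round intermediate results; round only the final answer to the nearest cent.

Penalty periods: ⌈199/30⌉ = 7; penalty = 7 × 0.5% × $456,639.90 = $15,982.40…
Interest: $456,639.90 × ((1 + 0.000375)^199 − 1) = $456,639.90 × 0.07746495… = $35,373.5860…
Total = $456,639.90 + $15,982.3965 + $35,373.5860… = $507,995.88

$507,995.88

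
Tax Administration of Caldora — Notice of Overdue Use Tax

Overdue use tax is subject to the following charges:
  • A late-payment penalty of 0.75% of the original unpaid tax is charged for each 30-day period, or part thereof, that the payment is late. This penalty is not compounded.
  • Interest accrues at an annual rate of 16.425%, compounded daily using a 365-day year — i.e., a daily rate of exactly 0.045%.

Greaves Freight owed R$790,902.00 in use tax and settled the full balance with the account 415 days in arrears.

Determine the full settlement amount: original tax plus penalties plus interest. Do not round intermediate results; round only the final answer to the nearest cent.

Penalty periods: ⌈415/30⌉ = 14; penalty = 14 × 0.75% × R$790,902.00 = R$83,044.71
Interest: R$790,902.00 × ((1 + 0.00045)^415 − 1) = R$790,902.00 × 0.20527529… = R$162,352.6341…
Total = R$790,902.00 + R$83,044.7100 + R$162,352.6341… = R$1,036,299.34

R$1,036,299.34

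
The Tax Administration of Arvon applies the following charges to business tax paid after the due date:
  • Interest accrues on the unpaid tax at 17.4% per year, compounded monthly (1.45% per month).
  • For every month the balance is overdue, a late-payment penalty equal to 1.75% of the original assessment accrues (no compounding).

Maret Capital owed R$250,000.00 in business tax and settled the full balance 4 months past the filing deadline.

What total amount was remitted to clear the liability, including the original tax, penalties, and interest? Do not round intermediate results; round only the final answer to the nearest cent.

Late-payment penalty = 1.75% × R$250,000.00 × 4 mo = R$17,500.00
Interest: R$250,000.00 × ((1 + 0.0145)^4 − 1) = R$250,000.00 × 0.0592737… = R$14,818.4347…
Total = R$250,000.00 + R$17,500.0000 + R$14,818.4347… = R$282,318.43

R$282,318.43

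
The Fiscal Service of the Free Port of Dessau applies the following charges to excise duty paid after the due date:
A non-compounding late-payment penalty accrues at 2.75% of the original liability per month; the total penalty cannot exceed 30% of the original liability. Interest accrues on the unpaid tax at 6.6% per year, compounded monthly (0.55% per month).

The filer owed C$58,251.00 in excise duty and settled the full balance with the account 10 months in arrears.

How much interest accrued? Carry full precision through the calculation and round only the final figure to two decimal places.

Interest: C$58,251.00 × ((1 + 0.0055)^10 − 1) = C$58,251.00 × 0.0563814… = C$3,284.2734…

C$3,284.27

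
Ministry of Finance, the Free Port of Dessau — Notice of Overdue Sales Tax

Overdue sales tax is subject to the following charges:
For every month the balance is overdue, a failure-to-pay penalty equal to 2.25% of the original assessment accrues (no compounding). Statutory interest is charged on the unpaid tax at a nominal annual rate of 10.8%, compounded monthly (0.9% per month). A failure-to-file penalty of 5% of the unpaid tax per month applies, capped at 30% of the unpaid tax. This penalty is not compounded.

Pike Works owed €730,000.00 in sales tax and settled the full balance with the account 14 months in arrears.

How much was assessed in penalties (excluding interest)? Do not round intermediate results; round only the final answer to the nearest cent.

€448,950.00

Failure-to-file: 14 × 5% × €730,000.00 = €511,000.00, capped at 30% × €730,000.00 = €219,000.00
Failure-to-pay penalty: 14 × 2.25% × €730,000.00 = €229,950.00
Total penalty = €219,000.00 + €229,950.00 = €448,950.00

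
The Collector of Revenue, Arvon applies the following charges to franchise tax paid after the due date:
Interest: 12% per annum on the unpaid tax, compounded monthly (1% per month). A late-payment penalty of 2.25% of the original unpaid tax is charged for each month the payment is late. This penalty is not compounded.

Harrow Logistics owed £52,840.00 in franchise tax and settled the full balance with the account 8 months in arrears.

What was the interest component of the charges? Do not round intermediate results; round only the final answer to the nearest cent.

£4,378.15

Interest: £52,840.00 × ((1 + 0.01)^8 − 1) = £52,840.00 × 0.0828567… = £4,378.1483…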